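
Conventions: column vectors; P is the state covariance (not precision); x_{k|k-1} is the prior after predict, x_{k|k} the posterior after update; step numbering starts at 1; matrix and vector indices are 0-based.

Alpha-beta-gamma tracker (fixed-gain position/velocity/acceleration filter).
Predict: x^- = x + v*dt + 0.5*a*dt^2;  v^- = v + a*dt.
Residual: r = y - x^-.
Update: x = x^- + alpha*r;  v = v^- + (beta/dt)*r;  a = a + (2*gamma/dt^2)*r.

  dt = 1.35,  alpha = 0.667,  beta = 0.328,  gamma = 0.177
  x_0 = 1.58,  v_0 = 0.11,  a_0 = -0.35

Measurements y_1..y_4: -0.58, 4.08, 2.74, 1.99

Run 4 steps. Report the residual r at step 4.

resid = -1.3842

step 1: x_pred=1.4096  r=-1.9896  x^+=0.0825  v^+=-0.8459  a^+=-0.7364
step 2: x_pred=-1.7305  r=5.8105  x^+=2.1451  v^+=-0.4284  a^+=0.3922
step 3: x_pred=1.9242  r=0.8158  x^+=2.4683  v^+=0.2993  a^+=0.5506
step 4: x_pred=3.3742  r=-1.3842  x^+=2.4509  v^+=0.7064  a^+=0.2818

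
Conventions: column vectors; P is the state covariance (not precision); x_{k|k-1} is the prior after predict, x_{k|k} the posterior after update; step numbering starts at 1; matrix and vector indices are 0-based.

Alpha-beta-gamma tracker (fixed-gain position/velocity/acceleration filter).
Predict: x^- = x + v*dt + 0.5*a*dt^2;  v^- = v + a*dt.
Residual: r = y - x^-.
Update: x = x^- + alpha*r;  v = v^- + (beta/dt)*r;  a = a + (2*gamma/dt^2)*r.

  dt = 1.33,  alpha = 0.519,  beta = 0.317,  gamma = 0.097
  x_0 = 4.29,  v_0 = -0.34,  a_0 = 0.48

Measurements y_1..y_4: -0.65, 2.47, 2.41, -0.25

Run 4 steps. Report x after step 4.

step 1: x_pred=4.2623  r=-4.9123  x^+=1.7128  v^+=-0.8724  a^+=-0.0587
step 2: x_pred=0.5005  r=1.9695  x^+=1.5227  v^+=-0.4812  a^+=0.1572
step 3: x_pred=1.0218  r=1.3882  x^+=1.7423  v^+=0.0588  a^+=0.3095
step 4: x_pred=2.0943  r=-2.3443  x^+=0.8776  v^+=-0.0883  a^+=0.0524

x_post = 0.8776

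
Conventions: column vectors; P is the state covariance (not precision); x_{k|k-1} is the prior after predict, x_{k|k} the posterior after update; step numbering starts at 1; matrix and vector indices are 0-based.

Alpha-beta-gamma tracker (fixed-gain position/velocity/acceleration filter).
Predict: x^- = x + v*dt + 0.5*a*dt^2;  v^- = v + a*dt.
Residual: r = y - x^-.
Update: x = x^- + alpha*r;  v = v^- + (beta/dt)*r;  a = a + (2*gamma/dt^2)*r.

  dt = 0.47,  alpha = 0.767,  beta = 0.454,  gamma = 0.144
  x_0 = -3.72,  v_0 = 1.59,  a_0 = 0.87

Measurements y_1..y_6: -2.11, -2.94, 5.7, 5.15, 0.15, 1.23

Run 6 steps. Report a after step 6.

step 1: x_pred=-2.8766  r=0.7666  x^+=-2.2886  v^+=2.7394  a^+=1.8695
step 2: x_pred=-0.7946  r=-2.1454  x^+=-2.4401  v^+=1.5457  a^+=-0.9276
step 3: x_pred=-1.8161  r=7.5161  x^+=3.9488  v^+=8.3700  a^+=8.8716
step 4: x_pred=8.8625  r=-3.7125  x^+=6.0150  v^+=8.9535  a^+=4.0314
step 5: x_pred=10.6684  r=-10.5184  x^+=2.6008  v^+=0.6879  a^+=-9.6821
step 6: x_pred=1.8547  r=-0.6247  x^+=1.3756  v^+=-4.4661  a^+=-10.4966

a_post = -10.4966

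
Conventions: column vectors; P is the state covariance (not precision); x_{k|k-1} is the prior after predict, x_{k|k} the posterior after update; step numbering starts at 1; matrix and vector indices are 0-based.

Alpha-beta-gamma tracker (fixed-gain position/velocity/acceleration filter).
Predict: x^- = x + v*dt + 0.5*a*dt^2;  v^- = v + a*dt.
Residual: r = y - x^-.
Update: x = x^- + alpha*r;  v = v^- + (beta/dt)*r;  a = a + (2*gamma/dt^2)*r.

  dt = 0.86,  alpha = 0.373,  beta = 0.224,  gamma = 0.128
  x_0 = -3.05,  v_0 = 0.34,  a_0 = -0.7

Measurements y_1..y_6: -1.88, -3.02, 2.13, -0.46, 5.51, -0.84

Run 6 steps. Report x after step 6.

x_post = 4.4135

step 1: x_pred=-3.0165  r=1.1365  x^+=-2.5926  v^+=0.0340  a^+=-0.3066
step 2: x_pred=-2.6767  r=-0.3433  x^+=-2.8048  v^+=-0.3191  a^+=-0.4255
step 3: x_pred=-3.2365  r=5.3665  x^+=-1.2348  v^+=0.7128  a^+=1.4321
step 4: x_pred=-0.0922  r=-0.3678  x^+=-0.2294  v^+=1.8486  a^+=1.3048
step 5: x_pred=1.8429  r=3.6671  x^+=3.2107  v^+=3.9258  a^+=2.5741
step 6: x_pred=7.5388  r=-8.3788  x^+=4.4135  v^+=3.9572  a^+=-0.3261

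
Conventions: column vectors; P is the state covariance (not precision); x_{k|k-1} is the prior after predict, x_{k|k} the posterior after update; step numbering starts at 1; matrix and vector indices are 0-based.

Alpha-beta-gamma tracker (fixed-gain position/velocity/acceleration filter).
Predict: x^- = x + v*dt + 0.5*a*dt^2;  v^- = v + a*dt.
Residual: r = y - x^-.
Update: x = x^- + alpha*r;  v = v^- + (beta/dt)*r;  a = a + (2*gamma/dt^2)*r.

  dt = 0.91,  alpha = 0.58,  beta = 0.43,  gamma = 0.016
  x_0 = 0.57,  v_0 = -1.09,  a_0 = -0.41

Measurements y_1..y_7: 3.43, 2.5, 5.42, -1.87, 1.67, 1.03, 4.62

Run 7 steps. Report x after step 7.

x_post = 2.4684

step 1: x_pred=-0.5917  r=4.0217  x^+=1.7409  v^+=0.4372  a^+=-0.2546
step 2: x_pred=2.0334  r=0.4666  x^+=2.3040  v^+=0.4261  a^+=-0.2366
step 3: x_pred=2.5938  r=2.8262  x^+=4.2330  v^+=1.5463  a^+=-0.1273
step 4: x_pred=5.5873  r=-7.4573  x^+=1.2621  v^+=-2.0934  a^+=-0.4155
step 5: x_pred=-0.8150  r=2.4850  x^+=0.6263  v^+=-1.2973  a^+=-0.3195
step 6: x_pred=-0.6866  r=1.7166  x^+=0.3090  v^+=-0.7770  a^+=-0.2532
step 7: x_pred=-0.5028  r=5.1228  x^+=2.4684  v^+=1.4133  a^+=-0.0552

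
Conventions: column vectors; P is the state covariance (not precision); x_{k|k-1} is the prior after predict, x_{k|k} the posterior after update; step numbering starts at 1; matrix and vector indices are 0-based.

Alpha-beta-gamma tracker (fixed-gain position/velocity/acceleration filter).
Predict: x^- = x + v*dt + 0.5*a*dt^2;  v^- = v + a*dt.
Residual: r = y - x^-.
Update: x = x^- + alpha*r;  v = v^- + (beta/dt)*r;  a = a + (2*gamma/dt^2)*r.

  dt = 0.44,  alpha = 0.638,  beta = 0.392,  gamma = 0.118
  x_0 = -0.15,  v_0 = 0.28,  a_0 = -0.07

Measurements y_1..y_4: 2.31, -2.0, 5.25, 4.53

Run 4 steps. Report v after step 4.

v_post = 4.9973

step 1: x_pred=-0.0336  r=2.3436  x^+=1.4616  v^+=2.3371  a^+=2.7868
step 2: x_pred=2.7597  r=-4.7597  x^+=-0.2770  v^+=-0.6772  a^+=-3.0153
step 3: x_pred=-0.8668  r=6.1168  x^+=3.0357  v^+=3.4456  a^+=4.4411
step 4: x_pred=4.9817  r=-0.4517  x^+=4.6935  v^+=4.9973  a^+=3.8905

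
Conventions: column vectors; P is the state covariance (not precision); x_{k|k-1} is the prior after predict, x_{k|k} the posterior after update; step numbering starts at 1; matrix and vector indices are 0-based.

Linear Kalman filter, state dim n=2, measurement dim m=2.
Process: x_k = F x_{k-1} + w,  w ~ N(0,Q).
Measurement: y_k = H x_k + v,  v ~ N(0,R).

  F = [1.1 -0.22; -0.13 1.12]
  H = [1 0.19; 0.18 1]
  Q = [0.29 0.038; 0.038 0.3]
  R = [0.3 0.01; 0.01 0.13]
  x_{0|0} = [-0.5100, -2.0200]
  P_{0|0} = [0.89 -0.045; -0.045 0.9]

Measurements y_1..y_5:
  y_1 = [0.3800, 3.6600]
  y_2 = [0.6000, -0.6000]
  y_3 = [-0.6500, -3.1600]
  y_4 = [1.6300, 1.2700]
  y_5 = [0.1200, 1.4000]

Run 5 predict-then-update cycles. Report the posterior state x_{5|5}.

x_post = [0.3993, 1.0520]

step 1: x^-=[-0.1166, -2.1961]  P^-=[1.4322 -0.3678; -0.3678 1.4571]  S=[1.6451 0.1643; 0.1643 1.5011]  K=[0.8447 -0.1657; -0.1494 0.9429]  nu=[0.9139, 5.8771]  x^+=[-0.3186, 3.2091]  P^+=[0.2632 -0.0605; -0.0605 0.1320]
step 2: x^-=[-1.0564, 3.6356]  P^-=[0.6442 -0.1084; -0.1084 0.4876]  S=[0.9206 0.1065; 0.1065 0.5995]  K=[0.6901 -0.1100; -0.1097 0.8004]  nu=[0.9657, -4.0454]  x^+=[0.0550, 0.2919]  P^+=[0.2147 -0.0460; -0.0460 0.1112]
step 3: x^-=[-0.0038, 0.3198]  P^-=[0.5774 -0.0781; -0.0781 0.4566]  S=[0.8642 0.1199; 0.1199 0.5771]  K=[0.6639 -0.0932; -0.0992 0.7873]  nu=[-0.7070, -3.4791]  x^+=[-0.1489, -2.3492]  P^+=[0.2063 -0.0426; -0.0426 0.1090]
step 4: x^-=[0.3530, -2.6118]  P^-=[0.5656 -0.0721; -0.0721 0.4527]  S=[0.8545 0.1232; 0.1232 0.5750]  K=[0.6587 -0.0895; -0.0970 0.7854]  nu=[1.7732, 3.8182]  x^+=[1.1793, 0.2151]  P^+=[0.2047 -0.0419; -0.0419 0.1087]
step 5: x^-=[1.2499, 0.0876]  P^-=[0.5632 -0.0709; -0.0709 0.4520]  S=[0.8526 0.1240; 0.1240 0.5747]  K=[0.6577 -0.0888; -0.0965 0.7851]  nu=[-1.1465, 1.0874]  x^+=[0.3993, 1.0520]  P^+=[0.2044 -0.0417; -0.0417 0.1086]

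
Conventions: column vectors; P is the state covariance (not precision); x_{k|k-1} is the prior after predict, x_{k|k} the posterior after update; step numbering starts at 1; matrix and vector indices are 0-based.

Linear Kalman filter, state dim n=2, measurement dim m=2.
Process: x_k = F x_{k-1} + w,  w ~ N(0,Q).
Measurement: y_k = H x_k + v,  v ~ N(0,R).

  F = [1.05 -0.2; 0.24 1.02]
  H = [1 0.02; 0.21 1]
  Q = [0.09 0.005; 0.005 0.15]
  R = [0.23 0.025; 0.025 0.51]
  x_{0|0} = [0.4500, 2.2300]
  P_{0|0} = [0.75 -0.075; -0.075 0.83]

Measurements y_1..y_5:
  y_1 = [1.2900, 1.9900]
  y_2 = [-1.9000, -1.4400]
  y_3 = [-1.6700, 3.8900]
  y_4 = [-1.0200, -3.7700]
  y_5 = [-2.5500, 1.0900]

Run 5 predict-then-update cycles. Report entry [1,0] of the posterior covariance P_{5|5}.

P_post[1,0] = -0.0146

step 1: x^-=[0.0265, 2.3826]  P^-=[0.9816 -0.0520; -0.0520 1.0200]  S=[1.2099 0.1993; 0.1993 1.5514]  K=[0.8112 -0.0049; -0.1362 0.6679]  nu=[1.2158, -0.3982]  x^+=[1.0148, 1.9511]  P^+=[0.1869 -0.0215; -0.0215 0.3417]
step 2: x^-=[0.6753, 2.2337]  P^-=[0.3187 -0.0396; -0.0396 0.5058]  S=[0.5473 0.0623; 0.0623 1.0132]  K=[0.5819 -0.0088; -0.1105 0.4978]  nu=[-2.6200, -3.8155]  x^+=[-0.8157, 0.6238]  P^+=[0.1340 -0.0181; -0.0181 0.2549]
step 3: x^-=[-0.9812, 0.4405]  P^-=[0.2555 -0.0317; -0.0317 0.4141]  S=[0.4844 0.0551; 0.0551 0.9220]  K=[0.5270 -0.0077; -0.0993 0.4478]  nu=[-0.6976, 3.6555]  x^+=[-1.3770, 2.1468]  P^+=[0.1213 -0.0162; -0.0162 0.2293]
step 4: x^-=[-1.8752, 1.8592]  P^-=[0.2398 -0.0278; -0.0278 0.3876]  S=[0.4688 0.0552; 0.0552 0.8965]  K=[0.5110 -0.0063; -0.0936 0.4316]  nu=[0.8180, -5.2354]  x^+=[-1.4242, -0.4770]  P^+=[0.1177 -0.0152; -0.0152 0.2210]
step 5: x^-=[-1.4000, -0.8283]  P^-=[0.2349 -0.0259; -0.0259 0.3792]  S=[0.4641 0.0559; 0.0559 0.8887]  K=[0.5058 -0.0055; -0.0909 0.4263]  nu=[-1.1334, 2.2123]  x^+=[-1.9854, 0.2178]  P^+=[0.1165 -0.0146; -0.0146 0.2182]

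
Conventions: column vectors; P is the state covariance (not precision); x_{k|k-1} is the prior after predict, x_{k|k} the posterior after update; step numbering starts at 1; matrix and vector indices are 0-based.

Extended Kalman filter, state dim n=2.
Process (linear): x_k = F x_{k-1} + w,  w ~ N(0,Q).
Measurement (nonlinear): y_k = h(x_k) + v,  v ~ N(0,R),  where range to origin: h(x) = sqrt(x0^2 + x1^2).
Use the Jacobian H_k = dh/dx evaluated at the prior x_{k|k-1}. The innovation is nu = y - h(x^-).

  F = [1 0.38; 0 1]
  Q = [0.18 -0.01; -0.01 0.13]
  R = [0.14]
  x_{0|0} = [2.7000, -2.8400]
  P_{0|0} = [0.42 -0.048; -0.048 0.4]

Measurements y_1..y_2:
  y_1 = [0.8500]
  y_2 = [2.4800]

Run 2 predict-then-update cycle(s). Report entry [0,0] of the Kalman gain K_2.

K[0,0] = -0.2942

step 1: x^-=[1.6208, -2.8400]  P^-=[0.6213 0.0940; 0.0940 0.5300]  H_jac=[0.4957 -0.8685]  S=[0.6115]  K=[0.3701; -0.6766]  nu=[-2.4200]  x^+=[0.7252, -1.2027]  P^+=[0.5375 0.2471; 0.2471 0.2501]
step 2: x^-=[0.2682, -1.2027]  P^-=[0.9414 0.3321; 0.3321 0.3801]  H_jac=[0.2176 -0.9760]  S=[0.4056]  K=[-0.2942; -0.7365]  nu=[1.2477]  x^+=[-0.0989, -2.1217]  P^+=[0.9064 0.2443; 0.2443 0.1601]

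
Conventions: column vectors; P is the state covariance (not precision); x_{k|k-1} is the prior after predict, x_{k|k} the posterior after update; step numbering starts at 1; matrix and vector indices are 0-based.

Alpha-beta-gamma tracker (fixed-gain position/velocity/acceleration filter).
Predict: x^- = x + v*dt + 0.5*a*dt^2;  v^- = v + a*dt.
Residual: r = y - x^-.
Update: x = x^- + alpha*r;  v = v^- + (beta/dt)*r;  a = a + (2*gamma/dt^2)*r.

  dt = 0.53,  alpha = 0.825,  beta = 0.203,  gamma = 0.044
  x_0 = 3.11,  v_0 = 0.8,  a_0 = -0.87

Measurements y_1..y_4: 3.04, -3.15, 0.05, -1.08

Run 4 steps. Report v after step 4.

v_post = -3.1648

step 1: x_pred=3.4118  r=-0.3718  x^+=3.1051  v^+=0.1965  a^+=-0.9865
step 2: x_pred=3.0707  r=-6.2207  x^+=-2.0614  v^+=-2.7090  a^+=-2.9353
step 3: x_pred=-3.9094  r=3.9594  x^+=-0.6429  v^+=-2.7481  a^+=-1.6949
step 4: x_pred=-2.3375  r=1.2575  x^+=-1.3001  v^+=-3.1648  a^+=-1.3009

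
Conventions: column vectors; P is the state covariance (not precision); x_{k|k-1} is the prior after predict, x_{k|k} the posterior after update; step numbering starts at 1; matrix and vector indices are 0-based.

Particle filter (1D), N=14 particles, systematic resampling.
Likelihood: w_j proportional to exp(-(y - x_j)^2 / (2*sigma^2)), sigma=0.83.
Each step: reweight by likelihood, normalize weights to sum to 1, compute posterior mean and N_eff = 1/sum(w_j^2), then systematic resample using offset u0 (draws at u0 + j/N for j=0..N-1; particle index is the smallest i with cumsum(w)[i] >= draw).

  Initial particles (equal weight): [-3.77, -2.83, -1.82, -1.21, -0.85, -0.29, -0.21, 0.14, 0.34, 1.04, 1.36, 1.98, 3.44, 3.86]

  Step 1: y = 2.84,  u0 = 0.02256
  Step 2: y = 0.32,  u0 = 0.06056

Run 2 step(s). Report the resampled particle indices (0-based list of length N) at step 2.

step 1: w=[0.0000, 0.0000, 0.0000, 0.0000, 0.0000, 0.0004, 0.0005, 0.0024, 0.0050, 0.0445, 0.0952, 0.2730, 0.3596, 0.2194]  mean=2.8020  Neff=3.8017  idx=[9, 10, 11, 11, 11, 11, 12, 12, 12, 12, 12, 13, 13, 13]
step 2: w=[0.4065, 0.2701, 0.0802, 0.0802, 0.0802, 0.0802, 0.0005, 0.0005, 0.0005, 0.0005, 0.0005, 0.0001, 0.0001, 0.0001]  mean=1.4344  Neff=3.7888  idx=[0, 0, 0, 0, 0, 1, 1, 1, 1, 2, 3, 4, 5, 5]

resampled_idx = [0, 0, 0, 0, 0, 1, 1, 1, 1, 2, 3, 4, 5, 5]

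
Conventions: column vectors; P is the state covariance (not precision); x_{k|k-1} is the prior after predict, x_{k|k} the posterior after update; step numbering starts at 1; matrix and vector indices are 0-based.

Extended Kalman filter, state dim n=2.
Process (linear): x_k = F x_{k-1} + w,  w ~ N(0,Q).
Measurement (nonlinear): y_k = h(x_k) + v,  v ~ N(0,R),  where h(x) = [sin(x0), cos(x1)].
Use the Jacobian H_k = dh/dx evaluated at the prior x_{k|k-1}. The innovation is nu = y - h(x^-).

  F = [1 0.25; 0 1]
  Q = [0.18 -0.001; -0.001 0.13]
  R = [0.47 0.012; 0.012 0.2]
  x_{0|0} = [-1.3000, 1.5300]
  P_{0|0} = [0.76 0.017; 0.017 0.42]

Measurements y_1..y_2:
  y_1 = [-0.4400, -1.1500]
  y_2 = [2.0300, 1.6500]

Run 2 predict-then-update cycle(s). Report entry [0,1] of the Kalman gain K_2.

step 1: x^-=[-0.9175, 1.5300]  P^-=[0.9748 0.1210; 0.1210 0.5500]  H_jac=[0.6078 0.0000; 0.0000 -0.9992]  S=[0.8301 -0.0615; -0.0615 0.7491]  K=[0.7061 -0.1034; 0.0345 -0.7308]  nu=[0.3541, -1.1908]  x^+=[-0.5443, 2.4124]  P^+=[0.5439 0.0122; 0.0122 0.1459]
step 2: x^-=[0.0588, 2.4124]  P^-=[0.7392 0.0477; 0.0477 0.2759]  H_jac=[0.9983 0.0000; 0.0000 -0.6663]  S=[1.2066 -0.0197; -0.0197 0.3225]  K=[0.6105 -0.0612; 0.0302 -0.5681]  nu=[1.9712, 2.3957]  x^+=[1.1157, 1.1108]  P^+=[0.2867 0.0074; 0.0074 0.1700]

K[0,1] = -0.0612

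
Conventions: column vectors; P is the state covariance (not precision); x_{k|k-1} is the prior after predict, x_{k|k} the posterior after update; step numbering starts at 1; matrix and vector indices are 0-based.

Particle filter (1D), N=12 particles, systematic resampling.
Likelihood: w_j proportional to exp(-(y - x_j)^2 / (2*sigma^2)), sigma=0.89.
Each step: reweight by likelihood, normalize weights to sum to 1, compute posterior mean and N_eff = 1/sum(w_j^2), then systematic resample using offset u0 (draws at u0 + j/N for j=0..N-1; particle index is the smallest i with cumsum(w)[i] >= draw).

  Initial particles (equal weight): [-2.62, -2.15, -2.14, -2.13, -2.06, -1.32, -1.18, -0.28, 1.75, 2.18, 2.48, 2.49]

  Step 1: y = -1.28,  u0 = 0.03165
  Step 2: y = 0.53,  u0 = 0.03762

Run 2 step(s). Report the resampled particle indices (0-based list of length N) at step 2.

resampled_idx = [5, 7, 8, 9, 10, 10, 11, 11, 11, 11, 11, 11]

step 1: w=[0.0595, 0.1146, 0.1158, 0.1171, 0.1258, 0.1846, 0.1836, 0.0983, 0.0006, 0.0001, 0.0000, 0.0000]  mean=-1.6452  Neff=7.2956  idx=[0, 1, 2, 2, 3, 4, 4, 5, 5, 6, 6, 7]
step 2: w=[0.0015, 0.0084, 0.0087, 0.0087, 0.0090, 0.0113, 0.0113, 0.0899, 0.0899, 0.1231, 0.1231, 0.5153]  mean=-0.7967  Neff=3.1995  idx=[5, 7, 8, 9, 10, 10, 11, 11, 11, 11, 11, 11]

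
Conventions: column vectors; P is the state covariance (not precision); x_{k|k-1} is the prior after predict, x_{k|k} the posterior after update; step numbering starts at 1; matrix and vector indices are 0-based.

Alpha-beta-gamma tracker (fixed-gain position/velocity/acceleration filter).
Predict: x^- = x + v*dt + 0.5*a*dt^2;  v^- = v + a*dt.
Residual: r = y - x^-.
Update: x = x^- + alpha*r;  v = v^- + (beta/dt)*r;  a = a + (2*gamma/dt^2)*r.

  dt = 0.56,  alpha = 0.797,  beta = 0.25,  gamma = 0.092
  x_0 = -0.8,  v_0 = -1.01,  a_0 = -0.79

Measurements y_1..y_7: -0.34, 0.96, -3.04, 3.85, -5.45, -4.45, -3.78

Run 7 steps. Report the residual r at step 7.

resid = 2.3437

step 1: x_pred=-1.4895  r=1.1495  x^+=-0.5733  v^+=-0.9392  a^+=-0.1156
step 2: x_pred=-1.1174  r=2.0774  x^+=0.5383  v^+=-0.0765  a^+=1.1033
step 3: x_pred=0.6684  r=-3.7084  x^+=-2.2872  v^+=-1.1142  a^+=-1.0725
step 4: x_pred=-3.0793  r=6.9293  x^+=2.4433  v^+=1.3786  a^+=2.9931
step 5: x_pred=3.6847  r=-9.1347  x^+=-3.5957  v^+=-1.0232  a^+=-2.3665
step 6: x_pred=-4.5397  r=0.0897  x^+=-4.4682  v^+=-2.3084  a^+=-2.3139
step 7: x_pred=-6.1237  r=2.3437  x^+=-4.2558  v^+=-2.5578  a^+=-0.9387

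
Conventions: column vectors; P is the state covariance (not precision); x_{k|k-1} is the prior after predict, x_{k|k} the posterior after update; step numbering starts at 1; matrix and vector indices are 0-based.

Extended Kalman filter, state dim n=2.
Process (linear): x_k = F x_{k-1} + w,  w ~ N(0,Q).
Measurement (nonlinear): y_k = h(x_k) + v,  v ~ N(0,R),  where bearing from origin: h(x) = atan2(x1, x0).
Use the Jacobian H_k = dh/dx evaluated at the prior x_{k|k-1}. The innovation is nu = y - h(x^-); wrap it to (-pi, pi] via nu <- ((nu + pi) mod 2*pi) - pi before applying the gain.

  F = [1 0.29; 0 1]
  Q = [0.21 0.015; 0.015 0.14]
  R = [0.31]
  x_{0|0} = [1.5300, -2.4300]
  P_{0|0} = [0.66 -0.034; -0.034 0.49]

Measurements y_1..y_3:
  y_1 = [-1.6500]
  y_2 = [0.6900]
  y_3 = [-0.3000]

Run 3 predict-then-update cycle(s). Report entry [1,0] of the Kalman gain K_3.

K[1,0] = 0.5553

step 1: x^-=[0.8253, -2.4300]  P^-=[0.8915 0.1231; 0.1231 0.6300]  H_jac=[0.3690 0.1253]  S=[0.4526]  K=[0.7608; 0.2748]  nu=[-0.4066]  x^+=[0.5160, -2.5417]  P^+=[0.6295 0.0285; 0.0285 0.5958]
step 2: x^-=[-0.2211, -2.5417]  P^-=[0.9061 0.2163; 0.2163 0.7358]  H_jac=[0.3905 -0.0340]  S=[0.4433]  K=[0.7816; 0.1341]  nu=[2.3476]  x^+=[1.6138, -2.2269]  P^+=[0.6353 0.1698; 0.1698 0.7279]
step 3: x^-=[0.9681, -2.2269]  P^-=[1.0050 0.3959; 0.3959 0.8679]  H_jac=[0.3777 0.1642]  S=[0.5259]  K=[0.8454; 0.5553]  nu=[0.8607]  x^+=[1.6957, -1.7489]  P^+=[0.6291 0.1490; 0.1490 0.7057]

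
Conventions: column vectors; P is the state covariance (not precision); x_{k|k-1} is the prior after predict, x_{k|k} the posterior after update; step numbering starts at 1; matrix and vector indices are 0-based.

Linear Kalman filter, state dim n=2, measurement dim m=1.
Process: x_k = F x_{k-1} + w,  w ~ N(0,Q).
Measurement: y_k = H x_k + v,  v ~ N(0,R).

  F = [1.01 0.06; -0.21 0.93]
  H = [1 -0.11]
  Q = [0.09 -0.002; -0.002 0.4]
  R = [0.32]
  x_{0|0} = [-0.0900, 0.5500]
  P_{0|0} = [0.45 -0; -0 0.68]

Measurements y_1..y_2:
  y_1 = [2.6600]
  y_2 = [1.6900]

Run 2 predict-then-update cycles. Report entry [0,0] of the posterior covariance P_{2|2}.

P_post[0,0] = 0.1632

step 1: x^-=[-0.0579, 0.5304]  P^-=[0.5515 -0.0595; -0.0595 1.0080]  S=[0.8968]  K=[0.6223; -0.1900]  nu=[2.7762]  x^+=[1.6697, 0.0029]  P^+=[0.2042 0.0465; 0.0465 0.9756]
step 2: x^-=[1.6865, -0.3479]  P^-=[0.3075 0.0522; 0.0522 1.2346]  S=[0.6309]  K=[0.4783; -0.1325]  nu=[-0.0348]  x^+=[1.6699, -0.3433]  P^+=[0.1632 0.0922; 0.0922 1.2236]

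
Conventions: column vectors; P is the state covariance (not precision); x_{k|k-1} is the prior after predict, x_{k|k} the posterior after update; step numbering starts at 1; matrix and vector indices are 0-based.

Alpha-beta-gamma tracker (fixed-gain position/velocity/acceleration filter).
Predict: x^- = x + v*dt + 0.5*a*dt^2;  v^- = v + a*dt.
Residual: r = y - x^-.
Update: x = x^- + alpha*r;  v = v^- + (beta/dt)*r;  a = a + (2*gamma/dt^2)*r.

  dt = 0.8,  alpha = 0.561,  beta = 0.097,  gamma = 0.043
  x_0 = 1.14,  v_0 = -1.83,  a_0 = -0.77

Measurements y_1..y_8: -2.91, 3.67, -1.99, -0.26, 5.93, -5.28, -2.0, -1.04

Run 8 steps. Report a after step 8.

step 1: x_pred=-0.5704  r=-2.3396  x^+=-1.8829  v^+=-2.7297  a^+=-1.0844
step 2: x_pred=-4.4137  r=8.0837  x^+=0.1213  v^+=-2.6170  a^+=0.0019
step 3: x_pred=-1.9718  r=-0.0182  x^+=-1.9820  v^+=-2.6178  a^+=-0.0006
step 4: x_pred=-4.0764  r=3.8164  x^+=-1.9354  v^+=-2.1555  a^+=0.5122
step 5: x_pred=-3.4959  r=9.4259  x^+=1.7920  v^+=-0.6028  a^+=1.7788
step 6: x_pred=1.8790  r=-7.1590  x^+=-2.1372  v^+=-0.0478  a^+=0.8168
step 7: x_pred=-1.9140  r=-0.0860  x^+=-1.9623  v^+=0.5953  a^+=0.8053
step 8: x_pred=-1.2283  r=0.1883  x^+=-1.1227  v^+=1.2623  a^+=0.8306

a_post = 0.8306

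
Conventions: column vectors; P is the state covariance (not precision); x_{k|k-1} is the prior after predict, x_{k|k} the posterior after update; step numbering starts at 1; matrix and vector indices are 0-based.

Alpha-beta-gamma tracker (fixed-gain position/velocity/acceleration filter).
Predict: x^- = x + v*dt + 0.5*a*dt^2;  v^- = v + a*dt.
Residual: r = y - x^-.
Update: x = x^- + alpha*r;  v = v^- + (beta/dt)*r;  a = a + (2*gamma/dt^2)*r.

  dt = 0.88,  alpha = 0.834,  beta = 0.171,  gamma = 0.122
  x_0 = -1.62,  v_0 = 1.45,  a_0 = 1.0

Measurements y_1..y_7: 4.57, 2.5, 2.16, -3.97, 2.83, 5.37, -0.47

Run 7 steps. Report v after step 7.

step 1: x_pred=0.0432  r=4.5268  x^+=3.8186  v^+=3.2096  a^+=2.4263
step 2: x_pred=7.5825  r=-5.0825  x^+=3.3437  v^+=4.3572  a^+=0.8249
step 3: x_pred=7.4974  r=-5.3374  x^+=3.0460  v^+=4.0459  a^+=-0.8568
step 4: x_pred=6.2747  r=-10.2447  x^+=-2.2694  v^+=1.3012  a^+=-4.0847
step 5: x_pred=-2.7059  r=5.5359  x^+=1.9110  v^+=-1.2176  a^+=-2.3405
step 6: x_pred=-0.0667  r=5.4367  x^+=4.4675  v^+=-2.2208  a^+=-0.6275
step 7: x_pred=2.2703  r=-2.7403  x^+=-0.0151  v^+=-3.3054  a^+=-1.4909

v_post = -3.3054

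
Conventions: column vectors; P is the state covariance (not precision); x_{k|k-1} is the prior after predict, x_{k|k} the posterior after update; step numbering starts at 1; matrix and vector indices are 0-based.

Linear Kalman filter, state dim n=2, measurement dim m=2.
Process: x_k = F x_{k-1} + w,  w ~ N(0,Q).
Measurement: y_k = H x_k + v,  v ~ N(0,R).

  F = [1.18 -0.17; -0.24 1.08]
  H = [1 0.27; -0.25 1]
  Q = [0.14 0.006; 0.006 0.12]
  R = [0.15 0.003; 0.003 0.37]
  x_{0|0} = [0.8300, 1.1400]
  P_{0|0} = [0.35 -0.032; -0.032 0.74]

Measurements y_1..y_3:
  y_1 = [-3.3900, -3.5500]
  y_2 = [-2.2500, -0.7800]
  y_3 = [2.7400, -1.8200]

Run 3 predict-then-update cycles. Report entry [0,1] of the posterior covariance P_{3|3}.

P_post[0,1] = -0.0356

step 1: x^-=[0.7856, 1.0320]  P^-=[0.6616 -0.2711; -0.2711 1.0199]  S=[0.7395 -0.1398; -0.1398 1.5668]  K=[0.7557 -0.2111; 0.1394 0.7066]  nu=[-4.4542, -4.3856]  x^+=[-1.6544, -2.6879]  P^+=[0.1248 -0.0447; -0.0447 0.2507]
step 2: x^-=[-1.4952, -2.5059]  P^-=[0.3389 -0.1341; -0.1341 0.4428]  S=[0.4488 -0.0872; -0.0872 0.9010]  K=[0.6393 -0.1810; 0.0717 0.5356]  nu=[-0.0782, 1.3521]  x^+=[-1.7899, -1.7874]  P^+=[0.1058 -0.0386; -0.0386 0.1887]
step 3: x^-=[-1.8083, -1.5008]  P^-=[0.3082 -0.1094; -0.1094 0.3662]  S=[0.4259 -0.0772; -0.0772 0.8102]  K=[0.6235 -0.1707; 0.0645 0.4919]  nu=[4.9535, -0.7713]  x^+=[1.4119, -1.5607]  P^+=[0.1026 -0.0356; -0.0356 0.1733]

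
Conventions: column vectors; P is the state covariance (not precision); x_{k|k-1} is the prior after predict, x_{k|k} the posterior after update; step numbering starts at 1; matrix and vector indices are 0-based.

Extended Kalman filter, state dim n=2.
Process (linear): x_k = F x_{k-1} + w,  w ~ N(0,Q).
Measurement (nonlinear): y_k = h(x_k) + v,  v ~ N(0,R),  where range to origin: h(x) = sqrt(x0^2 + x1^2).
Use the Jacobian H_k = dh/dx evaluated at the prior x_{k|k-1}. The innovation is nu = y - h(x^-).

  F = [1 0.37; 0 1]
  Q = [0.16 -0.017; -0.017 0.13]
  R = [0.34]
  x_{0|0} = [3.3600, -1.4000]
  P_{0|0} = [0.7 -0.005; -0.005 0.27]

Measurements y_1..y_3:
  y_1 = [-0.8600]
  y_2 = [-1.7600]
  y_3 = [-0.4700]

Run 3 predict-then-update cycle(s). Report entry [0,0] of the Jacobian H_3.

step 1: x^-=[2.8420, -1.4000]  P^-=[0.8933 0.0779; 0.0779 0.4000]  H_jac=[0.8971 -0.4419]  S=[1.0752]  K=[0.7133; -0.0994]  nu=[-4.0281]  x^+=[-0.0311, -0.9996]  P^+=[0.3463 0.1541; 0.1541 0.3894]
step 2: x^-=[-0.4010, -0.9996]  P^-=[0.6736 0.2812; 0.2812 0.5194]  H_jac=[-0.3723 -0.9281]  S=[1.0751]  K=[-0.4760; -0.5458]  nu=[-2.8370]  x^+=[0.9495, 0.5487]  P^+=[0.4300 0.0019; 0.0019 0.1992]
step 3: x^-=[1.1526, 0.5487]  P^-=[0.6187 0.0586; 0.0586 0.3292]  H_jac=[0.9029 0.4299]  S=[0.9507]  K=[0.6141; 0.2045]  nu=[-1.7465]  x^+=[0.0801, 0.1916]  P^+=[0.2602 -0.0608; -0.0608 0.2894]

H_jac[0,0] = 0.9029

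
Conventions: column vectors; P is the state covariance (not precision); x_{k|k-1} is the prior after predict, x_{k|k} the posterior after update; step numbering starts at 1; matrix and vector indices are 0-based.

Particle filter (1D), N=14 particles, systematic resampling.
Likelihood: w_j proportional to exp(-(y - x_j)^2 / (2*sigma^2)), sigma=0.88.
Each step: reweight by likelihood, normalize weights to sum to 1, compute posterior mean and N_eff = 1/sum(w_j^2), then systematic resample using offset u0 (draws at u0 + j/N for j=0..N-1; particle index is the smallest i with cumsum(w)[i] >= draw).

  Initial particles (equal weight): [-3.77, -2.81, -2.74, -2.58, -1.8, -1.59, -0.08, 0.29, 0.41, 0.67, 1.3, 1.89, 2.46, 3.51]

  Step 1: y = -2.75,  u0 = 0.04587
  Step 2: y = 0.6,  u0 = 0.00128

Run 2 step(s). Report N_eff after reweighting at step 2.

N_eff = 3.2554

step 1: w=[0.1140, 0.2226, 0.2231, 0.2190, 0.1246, 0.0936, 0.0022, 0.0006, 0.0004, 0.0001, 0.0000, 0.0000, 0.0000, 0.0000]  mean=-2.6040  Neff=5.4197  idx=[0, 1, 1, 1, 1, 2, 2, 2, 3, 3, 3, 4, 4, 5]
step 2: w=[0.0000, 0.0054, 0.0054, 0.0054, 0.0054, 0.0073, 0.0073, 0.0073, 0.0142, 0.0142, 0.0142, 0.2366, 0.2366, 0.4408]  mean=-1.7829  Neff=3.2554  idx=[1, 10, 11, 11, 11, 12, 12, 12, 13, 13, 13, 13, 13, 13]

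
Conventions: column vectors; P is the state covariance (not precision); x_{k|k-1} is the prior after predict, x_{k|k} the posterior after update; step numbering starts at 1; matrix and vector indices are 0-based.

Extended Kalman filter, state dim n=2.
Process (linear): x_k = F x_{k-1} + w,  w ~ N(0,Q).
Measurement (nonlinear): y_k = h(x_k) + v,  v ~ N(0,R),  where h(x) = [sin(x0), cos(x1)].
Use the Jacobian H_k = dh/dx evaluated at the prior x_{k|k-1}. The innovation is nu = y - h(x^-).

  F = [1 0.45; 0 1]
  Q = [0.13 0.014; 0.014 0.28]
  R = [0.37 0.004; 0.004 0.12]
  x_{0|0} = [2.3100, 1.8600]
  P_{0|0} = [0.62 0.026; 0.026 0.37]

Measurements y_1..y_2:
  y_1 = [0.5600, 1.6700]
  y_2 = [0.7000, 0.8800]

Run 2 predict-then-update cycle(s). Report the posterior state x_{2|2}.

step 1: x^-=[3.1470, 1.8600]  P^-=[0.8483 0.2065; 0.2065 0.6500]  H_jac=[-1.0000 0.0000; 0.0000 -0.9585]  S=[1.2183 0.2019; 0.2019 0.7171]  K=[-0.6824 -0.0838; -0.0268 -0.8612]  nu=[0.5654, 1.9552]  x^+=[2.5972, 0.1610]  P^+=[0.2528 0.0133; 0.0133 0.1079]
step 2: x^-=[2.6697, 0.1610]  P^-=[0.4167 0.0759; 0.0759 0.3879]  H_jac=[-0.8907 0.0000; 0.0000 -0.1603]  S=[0.7006 0.0148; 0.0148 0.1300]  K=[-0.5291 -0.0332; -0.0866 -0.4687]  nu=[0.2454, -0.1071]  x^+=[2.5434, 0.1900]  P^+=[0.2199 0.0381; 0.0381 0.3529]

x_post = [2.5434, 0.1900]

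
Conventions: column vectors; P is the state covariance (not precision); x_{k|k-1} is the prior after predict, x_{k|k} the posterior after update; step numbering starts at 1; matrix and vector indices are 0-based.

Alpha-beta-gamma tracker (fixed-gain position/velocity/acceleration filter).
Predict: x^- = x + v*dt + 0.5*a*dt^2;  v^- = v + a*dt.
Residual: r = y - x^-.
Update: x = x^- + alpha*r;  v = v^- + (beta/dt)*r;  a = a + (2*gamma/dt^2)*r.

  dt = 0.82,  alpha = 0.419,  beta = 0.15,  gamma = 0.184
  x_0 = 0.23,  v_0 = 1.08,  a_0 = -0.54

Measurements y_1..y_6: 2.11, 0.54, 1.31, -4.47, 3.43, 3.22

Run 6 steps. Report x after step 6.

x_post = -1.0782

step 1: x_pred=0.9341  r=1.1759  x^+=1.4268  v^+=0.8523  a^+=0.1036
step 2: x_pred=2.1605  r=-1.6205  x^+=1.4815  v^+=0.6408  a^+=-0.7833
step 3: x_pred=1.7436  r=-0.4336  x^+=1.5619  v^+=-0.0808  a^+=-1.0206
step 4: x_pred=1.1525  r=-5.6225  x^+=-1.2033  v^+=-1.9462  a^+=-4.0978
step 5: x_pred=-4.1769  r=7.6069  x^+=-0.9896  v^+=-3.9149  a^+=0.0654
step 6: x_pred=-4.1779  r=7.3979  x^+=-1.0782  v^+=-2.5080  a^+=4.1142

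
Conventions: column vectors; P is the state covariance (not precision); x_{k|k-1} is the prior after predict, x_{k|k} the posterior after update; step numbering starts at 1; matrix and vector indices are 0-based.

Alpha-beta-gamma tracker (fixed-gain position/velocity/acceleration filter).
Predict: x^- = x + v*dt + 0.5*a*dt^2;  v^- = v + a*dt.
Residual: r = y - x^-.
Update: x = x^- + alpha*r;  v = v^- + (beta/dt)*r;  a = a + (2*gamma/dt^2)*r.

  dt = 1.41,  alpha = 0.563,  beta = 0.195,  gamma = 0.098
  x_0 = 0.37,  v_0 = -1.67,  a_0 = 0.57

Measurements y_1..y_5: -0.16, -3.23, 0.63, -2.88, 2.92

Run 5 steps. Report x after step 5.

step 1: x_pred=-1.4181  r=1.2581  x^+=-0.7098  v^+=-0.6923  a^+=0.6940
step 2: x_pred=-0.9960  r=-2.2340  x^+=-2.2538  v^+=-0.0227  a^+=0.4738
step 3: x_pred=-1.8148  r=2.4448  x^+=-0.4384  v^+=0.9835  a^+=0.7148
step 4: x_pred=1.6589  r=-4.5389  x^+=-0.8965  v^+=1.3636  a^+=0.2673
step 5: x_pred=1.2920  r=1.6280  x^+=2.2086  v^+=1.9657  a^+=0.4278

x_post = 2.2086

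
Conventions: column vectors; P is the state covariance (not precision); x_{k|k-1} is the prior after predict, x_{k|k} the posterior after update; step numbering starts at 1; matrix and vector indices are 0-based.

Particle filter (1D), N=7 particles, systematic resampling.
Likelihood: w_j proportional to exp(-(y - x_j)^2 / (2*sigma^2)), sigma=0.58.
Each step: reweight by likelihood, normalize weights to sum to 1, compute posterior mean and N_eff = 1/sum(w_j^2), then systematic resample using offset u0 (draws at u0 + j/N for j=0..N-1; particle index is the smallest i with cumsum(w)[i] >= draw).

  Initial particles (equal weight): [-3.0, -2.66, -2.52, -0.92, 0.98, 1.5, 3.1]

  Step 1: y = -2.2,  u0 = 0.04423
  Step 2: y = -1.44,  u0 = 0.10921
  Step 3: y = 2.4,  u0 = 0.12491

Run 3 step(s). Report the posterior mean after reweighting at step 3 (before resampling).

step 1: w=[0.1872, 0.3540, 0.4163, 0.0425, 0.0000, 0.0000, 0.0000]  mean=-2.5915  Neff=2.9807  idx=[0, 0, 1, 1, 2, 2, 2]
step 2: w=[0.0335, 0.0335, 0.1364, 0.1364, 0.2201, 0.2201, 0.2201]  mean=-2.5903  Neff=5.4121  idx=[2, 3, 4, 4, 5, 6, 6]
step 3: w=[0.0239, 0.0239, 0.1905, 0.1905, 0.1905, 0.1905, 0.1905]  mean=-2.5267  Neff=5.4795  idx=[2, 3, 3, 4, 5, 6, 6]

post_mean = -2.5267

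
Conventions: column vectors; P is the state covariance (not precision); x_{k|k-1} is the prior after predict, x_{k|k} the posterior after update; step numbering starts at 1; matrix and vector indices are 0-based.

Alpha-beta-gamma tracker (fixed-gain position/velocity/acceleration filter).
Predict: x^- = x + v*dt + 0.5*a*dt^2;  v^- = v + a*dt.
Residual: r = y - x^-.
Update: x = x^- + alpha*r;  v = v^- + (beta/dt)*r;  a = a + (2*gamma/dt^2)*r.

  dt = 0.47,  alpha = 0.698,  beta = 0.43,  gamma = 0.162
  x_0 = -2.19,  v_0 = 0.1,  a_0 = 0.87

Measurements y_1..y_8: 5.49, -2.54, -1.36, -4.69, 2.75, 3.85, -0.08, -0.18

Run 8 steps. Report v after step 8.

step 1: x_pred=-2.0469  r=7.5369  x^+=3.2139  v^+=7.4044  a^+=11.9246
step 2: x_pred=8.0110  r=-10.5510  x^+=0.6464  v^+=3.3559  a^+=-3.5508
step 3: x_pred=1.8315  r=-3.1915  x^+=-0.3962  v^+=-1.2328  a^+=-8.2319
step 4: x_pred=-1.8848  r=-2.8052  x^+=-3.8428  v^+=-7.6683  a^+=-12.3463
step 5: x_pred=-8.8106  r=11.5606  x^+=-0.7413  v^+=-2.8943  a^+=4.6099
step 6: x_pred=-1.5925  r=5.4425  x^+=2.2064  v^+=4.2516  a^+=12.5925
step 7: x_pred=5.5955  r=-5.6755  x^+=1.6340  v^+=4.9776  a^+=4.2681
step 8: x_pred=4.4449  r=-4.6249  x^+=1.2167  v^+=2.7524  a^+=-2.5153

v_post = 2.7524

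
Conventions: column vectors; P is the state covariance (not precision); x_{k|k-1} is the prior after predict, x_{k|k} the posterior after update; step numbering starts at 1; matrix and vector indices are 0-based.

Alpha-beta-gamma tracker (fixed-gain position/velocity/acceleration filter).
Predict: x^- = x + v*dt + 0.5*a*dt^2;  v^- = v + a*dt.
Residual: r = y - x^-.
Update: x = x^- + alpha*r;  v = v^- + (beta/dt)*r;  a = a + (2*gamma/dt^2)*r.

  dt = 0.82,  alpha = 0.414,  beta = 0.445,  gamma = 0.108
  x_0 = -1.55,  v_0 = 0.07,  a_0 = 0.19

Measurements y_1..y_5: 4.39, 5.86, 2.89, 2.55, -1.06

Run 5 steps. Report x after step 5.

step 1: x_pred=-1.4287  r=5.8187  x^+=0.9802  v^+=3.3835  a^+=2.0592
step 2: x_pred=4.4470  r=1.4130  x^+=5.0320  v^+=5.8389  a^+=2.5131
step 3: x_pred=10.6648  r=-7.7748  x^+=7.4460  v^+=3.6804  a^+=0.0156
step 4: x_pred=10.4691  r=-7.9191  x^+=7.1906  v^+=-0.6045  a^+=-2.5284
step 5: x_pred=5.8449  r=-6.9049  x^+=2.9863  v^+=-6.4249  a^+=-4.7465

x_post = 2.9863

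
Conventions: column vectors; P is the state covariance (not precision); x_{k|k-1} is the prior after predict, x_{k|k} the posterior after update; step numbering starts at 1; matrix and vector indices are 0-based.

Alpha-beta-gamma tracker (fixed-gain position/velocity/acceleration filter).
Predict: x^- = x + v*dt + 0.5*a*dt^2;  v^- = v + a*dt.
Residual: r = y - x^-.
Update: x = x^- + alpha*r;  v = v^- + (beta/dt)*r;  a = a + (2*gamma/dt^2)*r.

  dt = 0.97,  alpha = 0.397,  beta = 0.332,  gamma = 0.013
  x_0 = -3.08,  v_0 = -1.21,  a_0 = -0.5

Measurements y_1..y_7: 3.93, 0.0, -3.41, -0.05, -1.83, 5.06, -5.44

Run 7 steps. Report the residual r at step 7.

resid = -7.1943

step 1: x_pred=-4.4889  r=8.4189  x^+=-1.1466  v^+=1.1865  a^+=-0.2674
step 2: x_pred=-0.1215  r=0.1215  x^+=-0.0732  v^+=0.9688  a^+=-0.2640
step 3: x_pred=0.7423  r=-4.1523  x^+=-0.9062  v^+=-0.7085  a^+=-0.3787
step 4: x_pred=-1.7716  r=1.7216  x^+=-1.0881  v^+=-0.4866  a^+=-0.3312
step 5: x_pred=-1.7160  r=-0.1140  x^+=-1.7612  v^+=-0.8469  a^+=-0.3343
step 6: x_pred=-2.7400  r=7.8000  x^+=0.3566  v^+=1.4985  a^+=-0.1188
step 7: x_pred=1.7543  r=-7.1943  x^+=-1.1019  v^+=-1.0791  a^+=-0.3176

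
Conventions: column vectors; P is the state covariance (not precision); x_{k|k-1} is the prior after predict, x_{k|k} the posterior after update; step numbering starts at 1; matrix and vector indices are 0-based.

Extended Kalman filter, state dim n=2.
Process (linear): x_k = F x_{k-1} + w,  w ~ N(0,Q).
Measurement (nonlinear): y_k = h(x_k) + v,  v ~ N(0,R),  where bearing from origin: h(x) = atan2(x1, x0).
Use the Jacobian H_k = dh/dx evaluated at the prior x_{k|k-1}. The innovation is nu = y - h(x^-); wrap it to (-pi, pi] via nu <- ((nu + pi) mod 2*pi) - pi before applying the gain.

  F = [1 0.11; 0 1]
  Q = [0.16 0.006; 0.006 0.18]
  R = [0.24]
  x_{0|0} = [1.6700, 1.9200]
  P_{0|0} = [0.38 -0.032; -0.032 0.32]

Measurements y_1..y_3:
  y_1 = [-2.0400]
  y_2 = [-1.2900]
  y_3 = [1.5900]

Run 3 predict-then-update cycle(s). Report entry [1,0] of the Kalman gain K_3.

step 1: x^-=[1.8812, 1.9200]  P^-=[0.5368 0.0092; 0.0092 0.5000]  H_jac=[-0.2657 0.2604]  S=[0.3105]  K=[-0.4517; 0.4114]  nu=[-2.8356]  x^+=[3.1620, 0.7536]  P^+=[0.4735 0.0669; 0.0669 0.4475]
step 2: x^-=[3.2449, 0.7536]  P^-=[0.6536 0.1221; 0.1221 0.6275]  H_jac=[-0.0679 0.2924]  S=[0.2918]  K=[-0.0297; 0.6003]  nu=[-1.5182]  x^+=[3.2900, -0.1578]  P^+=[0.6534 0.1273; 0.1273 0.5223]
step 3: x^-=[3.2727, -0.1578]  P^-=[0.8477 0.1908; 0.1908 0.7023]  H_jac=[0.0147 0.3049]  S=[0.3072]  K=[0.2299; 0.7061]  nu=[1.6382]  x^+=[3.6493, 0.9990]  P^+=[0.8314 0.1409; 0.1409 0.5491]

K[1,0] = 0.7061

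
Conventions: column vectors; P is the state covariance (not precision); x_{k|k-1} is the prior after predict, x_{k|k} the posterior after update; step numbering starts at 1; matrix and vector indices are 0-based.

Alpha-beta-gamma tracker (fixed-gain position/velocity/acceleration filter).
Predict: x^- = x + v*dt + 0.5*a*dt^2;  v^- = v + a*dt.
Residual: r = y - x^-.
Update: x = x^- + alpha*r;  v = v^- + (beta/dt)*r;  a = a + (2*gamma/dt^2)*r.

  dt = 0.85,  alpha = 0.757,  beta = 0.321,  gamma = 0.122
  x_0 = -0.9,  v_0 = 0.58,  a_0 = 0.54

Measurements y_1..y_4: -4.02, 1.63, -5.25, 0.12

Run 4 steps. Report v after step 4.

v_post = 0.0501

step 1: x_pred=-0.2119  r=-3.8081  x^+=-3.0946  v^+=-0.3991  a^+=-0.7460
step 2: x_pred=-3.7034  r=5.3334  x^+=0.3340  v^+=0.9809  a^+=1.0551
step 3: x_pred=1.5489  r=-6.7989  x^+=-3.5979  v^+=-0.6898  a^+=-1.2410
step 4: x_pred=-4.6325  r=4.7525  x^+=-1.0349  v^+=0.0501  a^+=0.3640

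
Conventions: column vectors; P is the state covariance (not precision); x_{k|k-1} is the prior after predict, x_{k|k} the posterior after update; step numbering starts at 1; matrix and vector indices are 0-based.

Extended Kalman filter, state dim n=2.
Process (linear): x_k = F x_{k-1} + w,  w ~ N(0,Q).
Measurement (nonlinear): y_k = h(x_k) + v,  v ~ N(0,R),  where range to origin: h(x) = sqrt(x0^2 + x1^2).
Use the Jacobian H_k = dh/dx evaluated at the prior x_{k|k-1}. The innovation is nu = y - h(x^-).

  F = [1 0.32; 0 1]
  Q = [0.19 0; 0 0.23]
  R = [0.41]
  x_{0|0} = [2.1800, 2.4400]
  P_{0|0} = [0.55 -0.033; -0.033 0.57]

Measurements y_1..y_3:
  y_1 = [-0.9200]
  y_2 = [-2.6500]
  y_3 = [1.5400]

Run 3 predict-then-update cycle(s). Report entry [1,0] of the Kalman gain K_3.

step 1: x^-=[2.9608, 2.4400]  P^-=[0.7772 0.1494; 0.1494 0.8000]  H_jac=[0.7717 0.6360]  S=[1.3431]  K=[0.5173; 0.4647]  nu=[-4.7567]  x^+=[0.5000, 0.2298]  P^+=[0.4178 -0.1735; -0.1735 0.5100]
step 2: x^-=[0.5736, 0.2298]  P^-=[0.5490 -0.0102; -0.0102 0.7400]  H_jac=[0.9283 0.3719]  S=[0.9784]  K=[0.5170; 0.2716]  nu=[-3.2679]  x^+=[-1.1159, -0.6578]  P^+=[0.2875 -0.1476; -0.1476 0.6678]
step 3: x^-=[-1.3264, -0.6578]  P^-=[0.4514 0.0661; 0.0661 0.8978]  H_jac=[-0.8959 -0.4443]  S=[1.0021]  K=[-0.4329; -0.4571]  nu=[0.0594]  x^+=[-1.3522, -0.6849]  P^+=[0.2637 -0.1322; -0.1322 0.6884]

K[1,0] = -0.4571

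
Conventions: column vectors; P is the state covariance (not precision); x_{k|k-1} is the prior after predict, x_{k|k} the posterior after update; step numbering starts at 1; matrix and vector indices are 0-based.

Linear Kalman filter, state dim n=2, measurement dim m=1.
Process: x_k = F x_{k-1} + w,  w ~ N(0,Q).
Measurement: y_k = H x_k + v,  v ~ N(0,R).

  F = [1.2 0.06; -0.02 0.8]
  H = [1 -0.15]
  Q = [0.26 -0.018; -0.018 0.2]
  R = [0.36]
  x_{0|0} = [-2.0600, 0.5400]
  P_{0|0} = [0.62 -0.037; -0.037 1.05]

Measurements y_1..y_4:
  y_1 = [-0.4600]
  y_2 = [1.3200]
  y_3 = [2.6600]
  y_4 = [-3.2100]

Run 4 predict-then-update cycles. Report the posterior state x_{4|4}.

step 1: x^-=[-2.4396, 0.4732]  P^-=[1.1513 -0.0180; -0.0180 0.8734]  S=[1.5363]  K=[0.7511; -0.0970]  nu=[2.0506]  x^+=[-0.8994, 0.2744]  P^+=[0.2845 0.0939; 0.0939 0.8590]
step 2: x^-=[-1.0628, 0.2375]  P^-=[0.6863 0.1065; 0.1065 0.7469]  S=[1.0312]  K=[0.6501; -0.0054]  nu=[2.4184]  x^+=[0.5094, 0.2244]  P^+=[0.2505 0.1101; 0.1101 0.7468]
step 3: x^-=[0.6247, 0.1694]  P^-=[0.6393 0.1174; 0.1174 0.6745]  S=[0.9793]  K=[0.6349; 0.0165]  nu=[2.0607]  x^+=[1.9330, 0.2035]  P^+=[0.2446 0.1071; 0.1071 0.6743]
step 4: x^-=[2.3318, 0.1241]  P^-=[0.6301 0.1112; 0.1112 0.6282]  S=[0.9709]  K=[0.6318; 0.0175]  nu=[-5.5231]  x^+=[-1.1579, 0.0277]  P^+=[0.2425 0.1005; 0.1005 0.6279]

x_post = [-1.1579, 0.0277]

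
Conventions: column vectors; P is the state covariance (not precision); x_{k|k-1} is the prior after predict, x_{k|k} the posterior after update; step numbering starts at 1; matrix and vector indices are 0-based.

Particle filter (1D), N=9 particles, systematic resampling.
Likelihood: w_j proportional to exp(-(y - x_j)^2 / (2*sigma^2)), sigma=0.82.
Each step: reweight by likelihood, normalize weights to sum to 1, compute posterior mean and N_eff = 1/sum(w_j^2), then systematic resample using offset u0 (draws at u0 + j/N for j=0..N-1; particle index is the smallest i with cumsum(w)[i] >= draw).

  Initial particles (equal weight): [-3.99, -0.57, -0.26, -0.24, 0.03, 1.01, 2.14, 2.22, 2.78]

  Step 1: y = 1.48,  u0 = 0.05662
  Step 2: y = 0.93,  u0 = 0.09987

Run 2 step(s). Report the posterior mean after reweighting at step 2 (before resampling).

step 1: w=[0.0000, 0.0147, 0.0352, 0.0370, 0.0700, 0.2837, 0.2418, 0.2225, 0.0951]  mean=1.5380  Neff=4.8732  idx=[3, 5, 5, 5, 6, 6, 7, 7, 8]
step 2: w=[0.0772, 0.2127, 0.2127, 0.2127, 0.0719, 0.0719, 0.0620, 0.0620, 0.0168]  mean=1.2558  Neff=6.2496  idx=[1, 1, 2, 2, 3, 3, 4, 6, 8]

post_mean = 1.2558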